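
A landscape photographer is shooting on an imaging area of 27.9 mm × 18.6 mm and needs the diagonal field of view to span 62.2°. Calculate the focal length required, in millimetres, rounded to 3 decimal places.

27.793 mm

Sensor diagonal = √(27.9² + 18.6²) = √1124.3700 ≈ 33.5316 mm.
From α = 2·arctan(d/2f) we get f = d / (2·tan(α/2)).
With d = 33.5316 mm and α/2 = 31.1°, tan(α/2) ≈ 0.60324, so f ≈ 33.5316 / 1.20648 ≈ 27.7930 mm.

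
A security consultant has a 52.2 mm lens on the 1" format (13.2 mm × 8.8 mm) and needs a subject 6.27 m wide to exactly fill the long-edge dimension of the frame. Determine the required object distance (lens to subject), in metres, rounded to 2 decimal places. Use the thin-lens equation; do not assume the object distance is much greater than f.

24.85 m

W: 6.27 m = 6270 mm.
Magnification m = w/W = dᵢ/dₒ; combined with 1/f = 1/dₒ + 1/dᵢ this gives dₒ = f·(1 + W/w).
dₒ = 52.2 mm × (1 + 6270/13.2) = 52.2 × 476.0000 ≈ 24847.200 mm = 24.8472 m.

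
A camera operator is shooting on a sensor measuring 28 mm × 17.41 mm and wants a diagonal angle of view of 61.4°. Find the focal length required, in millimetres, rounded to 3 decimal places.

Sensor diagonal = √(28² + 17.41²) = √1087.1081 ≈ 32.9713 mm.
From α = 2·arctan(d/2f) we get f = d / (2·tan(α/2)).
With d = 32.9713 mm and α/2 = 30.7°, tan(α/2) ≈ 0.59376, so f ≈ 32.9713 / 1.18751 ≈ 27.7650 mm.

27.765 mm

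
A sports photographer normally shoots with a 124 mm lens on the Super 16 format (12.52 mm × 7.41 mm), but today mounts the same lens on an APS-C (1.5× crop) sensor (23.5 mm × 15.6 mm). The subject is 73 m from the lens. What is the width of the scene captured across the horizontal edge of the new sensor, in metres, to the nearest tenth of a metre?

13.8 m

The focal length stays 124 mm; the relevant sensor dimension is now w = 23.5 mm. Object distance dₒ = 73 m = 73000 mm.
Thin-lens field width W = w·(dₒ − f)/f = 23.5 × (73000 − 124)/124 ≈ 13811.177 mm = 13.8112 m.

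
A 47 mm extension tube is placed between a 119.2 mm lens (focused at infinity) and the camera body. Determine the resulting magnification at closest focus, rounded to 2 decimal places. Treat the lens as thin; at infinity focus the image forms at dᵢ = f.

0.39×

The tube moves the image plane from f to f + e, so dᵢ = 119.2 + 47 = 166.2 mm. Focus is achieved when 1/f = 1/dₒ + 1/dᵢ, giving dₒ = 1/(1/f − 1/(f+e)).
Magnification m = dᵢ/dₒ = (f+e)·(1/f − 1/(f+e)) = e/f = 47/119.2 ≈ 0.3943.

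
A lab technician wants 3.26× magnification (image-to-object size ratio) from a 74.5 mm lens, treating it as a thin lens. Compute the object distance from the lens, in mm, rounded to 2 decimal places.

97.35 mm

With m = dᵢ/dₒ and 1/f = 1/dₒ + 1/dᵢ, substituting dᵢ = m·dₒ gives 1/f = (1 + 1/m)/dₒ, hence dₒ = f·(1 + 1/m).
dₒ = 74.5 × (1 + 1/3.26) = 74.5 × 1.30675 ≈ 97.353 mm.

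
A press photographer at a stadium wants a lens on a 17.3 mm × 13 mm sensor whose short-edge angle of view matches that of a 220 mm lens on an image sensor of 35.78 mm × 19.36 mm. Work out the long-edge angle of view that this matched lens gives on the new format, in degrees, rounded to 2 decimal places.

6.70°

Equal short-edge AOV ⇒ f₂ = f₁ · 13/19.36 = 220 × 0.67149 ≈ 147.7273 mm.
Long-edge AOV on the new format = 2·arctan(17.3 / (2 × 147.7273)) = 2·arctan(0.05855) ≈ 6.7021°.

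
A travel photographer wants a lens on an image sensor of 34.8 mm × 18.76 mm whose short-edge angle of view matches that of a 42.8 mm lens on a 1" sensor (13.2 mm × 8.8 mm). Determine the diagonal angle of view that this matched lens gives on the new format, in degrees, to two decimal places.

Equal short-edge AOV ⇒ f₂ = f₁ · 18.76/8.8 = 42.8 × 2.13182 ≈ 91.2418 mm.
Sensor diagonal = √(34.8² + 18.76²) = √1562.9776 ≈ 39.5345 mm.
Diagonal AOV on the new format = 2·arctan(39.5345 / (2 × 91.2418)) = 2·arctan(0.21665) ≈ 24.4481°.

24.45°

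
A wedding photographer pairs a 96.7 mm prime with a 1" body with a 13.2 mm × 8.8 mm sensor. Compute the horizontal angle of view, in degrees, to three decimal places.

Angle of view α = 2·arctan(w/2f) with w = 13.2 mm and f = 96.7 mm.
w/2f = 0.06825; arctan(0.06825) ≈ 3.9045°, so α ≈ 7.8090°.

7.809°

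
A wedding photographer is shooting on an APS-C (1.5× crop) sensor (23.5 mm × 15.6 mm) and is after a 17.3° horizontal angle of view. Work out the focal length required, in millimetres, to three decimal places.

From α = 2·arctan(w/2f) we get f = w / (2·tan(α/2)).
With w = 23.5 mm and α/2 = 8.65°, tan(α/2) ≈ 0.15213, so f ≈ 23.5 / 0.30426 ≈ 77.2373 mm.

77.237 mm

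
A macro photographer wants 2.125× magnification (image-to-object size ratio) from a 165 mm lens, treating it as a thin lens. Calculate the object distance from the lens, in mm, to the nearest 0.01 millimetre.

242.65 mm

With m = dᵢ/dₒ and 1/f = 1/dₒ + 1/dᵢ, substituting dᵢ = m·dₒ gives 1/f = (1 + 1/m)/dₒ, hence dₒ = f·(1 + 1/m).
dₒ = 165 × (1 + 1/2.125) = 165 × 1.47059 ≈ 242.647 mm.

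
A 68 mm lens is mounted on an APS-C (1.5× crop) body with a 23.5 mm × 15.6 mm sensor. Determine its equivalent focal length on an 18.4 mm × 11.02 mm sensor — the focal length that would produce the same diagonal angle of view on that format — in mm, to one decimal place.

51.7 mm

Sensor diagonal = √(23.5² + 15.6²) = √795.6100 ≈ 28.2066 mm.
Sensor diagonal = √(18.4² + 11.02²) = √460.0004 ≈ 21.4476 mm.
Equal angle of view means equal diagonal/f ratio, so f₂ = f₁ · (diagonal₂/diagonal₁) = 68 × 21.4476/28.2066.
f₂ = 68 × 0.76038 ≈ 51.706 mm.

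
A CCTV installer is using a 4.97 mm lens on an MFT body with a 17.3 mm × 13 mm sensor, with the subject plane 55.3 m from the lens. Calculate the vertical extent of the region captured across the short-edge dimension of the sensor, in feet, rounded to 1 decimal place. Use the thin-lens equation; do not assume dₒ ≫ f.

dₒ: 55.3 m = 55300 mm.
Similar triangles through the lens centre give W/dₒ = h/dᵢ; with 1/f = 1/dₒ + 1/dᵢ this gives W = h·(dₒ − f)/f.
W = 13 mm × (55300 − 4.97) / 4.97 = 13 × 11125.7606 ≈ 144634.887 mm = 144634.887/304.8 ft = 474.524 ft.

474.5 ft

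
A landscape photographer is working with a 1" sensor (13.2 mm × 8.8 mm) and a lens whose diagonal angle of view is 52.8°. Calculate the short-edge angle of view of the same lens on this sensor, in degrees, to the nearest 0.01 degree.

Sensor diagonal = √(13.2² + 8.8²) = √251.6800 ≈ 15.8644 mm.
From the diagonal AOV: f = 15.8644 / (2·tan(26.4°)) = 15.8644 / 0.99281 ≈ 15.9793 mm.
Short-edge AOV = 2·arctan(8.8 / (2 × 15.9793)) = 2·arctan(0.27536) ≈ 30.7904°.

30.79°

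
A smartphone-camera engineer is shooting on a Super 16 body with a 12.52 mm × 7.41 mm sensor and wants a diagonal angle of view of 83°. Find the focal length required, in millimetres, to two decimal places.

Sensor diagonal = √(12.52² + 7.41²) = √211.6585 ≈ 14.5485 mm.
From α = 2·arctan(d/2f) we get f = d / (2·tan(α/2)).
With d = 14.5485 mm and α/2 = 41.5°, tan(α/2) ≈ 0.88473, so f ≈ 14.5485 / 1.76945 ≈ 8.2220 mm.

8.22 mm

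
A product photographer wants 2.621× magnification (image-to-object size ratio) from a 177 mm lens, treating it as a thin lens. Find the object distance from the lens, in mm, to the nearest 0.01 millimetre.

244.53 mm

With m = dᵢ/dₒ and 1/f = 1/dₒ + 1/dᵢ, substituting dᵢ = m·dₒ gives 1/f = (1 + 1/m)/dₒ, hence dₒ = f·(1 + 1/m).
dₒ = 177 × (1 + 1/2.621) = 177 × 1.38153 ≈ 244.531 mm.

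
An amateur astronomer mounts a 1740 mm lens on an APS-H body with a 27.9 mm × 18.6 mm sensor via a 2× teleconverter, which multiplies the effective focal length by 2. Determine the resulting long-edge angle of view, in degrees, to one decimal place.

Effective focal length f = 1740 × 2 = 3480 mm.
α = 2·arctan(27.9 / (2 × 3480)) = 2·arctan(0.00401) ≈ 0.4594°.

0.5°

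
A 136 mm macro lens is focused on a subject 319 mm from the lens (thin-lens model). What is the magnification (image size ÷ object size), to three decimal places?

0.743×

Thin lens: 1/f = 1/dₒ + 1/dᵢ → 1/dᵢ = 1/136 − 1/319 = 0.0042181 mm⁻¹, so dᵢ ≈ 237.0710 mm.
Magnification m = dᵢ/dₒ = 237.0710/319 ≈ 0.74317.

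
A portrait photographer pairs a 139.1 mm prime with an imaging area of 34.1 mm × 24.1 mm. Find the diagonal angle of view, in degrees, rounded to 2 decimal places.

Sensor diagonal = √(34.1² + 24.1²) = √1743.6200 ≈ 41.7567 mm.
Angle of view α = 2·arctan(d/2f) with d = 41.7567 mm and f = 139.1 mm.
d/2f = 0.15010; arctan(0.15010) ≈ 8.5361°, so α ≈ 17.0723°.

17.07°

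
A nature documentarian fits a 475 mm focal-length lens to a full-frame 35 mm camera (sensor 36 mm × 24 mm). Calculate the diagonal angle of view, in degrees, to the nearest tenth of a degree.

5.2°

Sensor diagonal = √(36² + 24²) = √1872.0000 ≈ 43.2666 mm.
Angle of view α = 2·arctan(d/2f) with d = 43.2666 mm and f = 475 mm.
d/2f = 0.04554; arctan(0.04554) ≈ 2.6077°, so α ≈ 5.2153°.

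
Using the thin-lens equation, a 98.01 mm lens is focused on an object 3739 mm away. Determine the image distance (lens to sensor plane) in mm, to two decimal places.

1/dᵢ = 1/f − 1/dₒ = 1/98.01 − 1/3739 = 0.0099356 mm⁻¹.
dᵢ = 1/0.0099356 ≈ 100.6483 mm.

100.65 mm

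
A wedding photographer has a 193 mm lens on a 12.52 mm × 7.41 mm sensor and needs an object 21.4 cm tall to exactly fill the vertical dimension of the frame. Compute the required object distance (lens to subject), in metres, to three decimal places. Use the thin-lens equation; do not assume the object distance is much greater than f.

W: 21.4 cm = 214 mm.
Magnification m = h/W = dᵢ/dₒ; combined with 1/f = 1/dₒ + 1/dᵢ this gives dₒ = f·(1 + W/h).
dₒ = 193 mm × (1 + 214/7.41) = 193 × 29.8799 ≈ 5766.819 mm = 5.76682 m.

5.767 m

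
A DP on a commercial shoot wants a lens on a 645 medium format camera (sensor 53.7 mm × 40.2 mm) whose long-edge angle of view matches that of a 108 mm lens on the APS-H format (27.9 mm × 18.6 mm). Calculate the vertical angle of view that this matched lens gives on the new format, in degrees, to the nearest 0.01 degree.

Equal long-edge AOV ⇒ f₂ = f₁ · 53.7/27.9 = 108 × 1.92473 ≈ 207.8710 mm.
Vertical AOV on the new format = 2·arctan(40.2 / (2 × 207.8710)) = 2·arctan(0.09669) ≈ 11.0460°.

11.05°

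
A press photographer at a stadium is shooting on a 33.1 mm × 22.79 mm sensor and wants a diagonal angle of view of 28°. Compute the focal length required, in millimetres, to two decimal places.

80.59 mm

Sensor diagonal = √(33.1² + 22.79²) = √1614.9941 ≈ 40.1870 mm.
From α = 2·arctan(d/2f) we get f = d / (2·tan(α/2)).
With d = 40.1870 mm and α/2 = 14°, tan(α/2) ≈ 0.24933, so f ≈ 40.1870 / 0.49866 ≈ 80.5906 mm.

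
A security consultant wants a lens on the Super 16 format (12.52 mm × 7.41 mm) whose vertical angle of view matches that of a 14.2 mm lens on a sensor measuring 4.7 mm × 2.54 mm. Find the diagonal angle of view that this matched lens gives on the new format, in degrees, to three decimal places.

Equal vertical AOV ⇒ f₂ = f₁ · 7.41/2.54 = 14.2 × 2.91732 ≈ 41.4260 mm.
Sensor diagonal = √(12.52² + 7.41²) = √211.6585 ≈ 14.5485 mm.
Diagonal AOV on the new format = 2·arctan(14.5485 / (2 × 41.4260)) = 2·arctan(0.17560) ≈ 19.9188°.

19.919°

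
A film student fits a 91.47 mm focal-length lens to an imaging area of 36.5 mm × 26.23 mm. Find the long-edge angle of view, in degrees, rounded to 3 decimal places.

Angle of view α = 2·arctan(w/2f) with w = 36.5 mm and f = 91.47 mm.
w/2f = 0.19952; arctan(0.19952) ≈ 11.2834°, so α ≈ 22.5669°.

22.567°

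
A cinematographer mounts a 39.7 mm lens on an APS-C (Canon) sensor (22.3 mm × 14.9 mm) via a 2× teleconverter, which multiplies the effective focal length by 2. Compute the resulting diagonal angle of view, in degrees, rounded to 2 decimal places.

19.17°

Effective focal length f = 39.7 × 2 = 79.4 mm.
Sensor diagonal = √(22.3² + 14.9²) = √719.3000 ≈ 26.8198 mm.
α = 2·arctan(26.820 / (2 × 79.4)) = 2·arctan(0.16889) ≈ 19.1725°.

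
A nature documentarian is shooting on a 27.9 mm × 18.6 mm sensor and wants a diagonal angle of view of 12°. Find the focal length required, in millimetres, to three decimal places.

159.516 mm

Sensor diagonal = √(27.9² + 18.6²) = √1124.3700 ≈ 33.5316 mm.
From α = 2·arctan(d/2f) we get f = d / (2·tan(α/2)).
With d = 33.5316 mm and α/2 = 6°, tan(α/2) ≈ 0.10510, so f ≈ 33.5316 / 0.21021 ≈ 159.5161 mm.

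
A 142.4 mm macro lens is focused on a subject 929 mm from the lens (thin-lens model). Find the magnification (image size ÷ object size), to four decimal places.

0.1810×

Thin lens: 1/f = 1/dₒ + 1/dᵢ → 1/dᵢ = 1/142.4 − 1/929 = 0.0059460 mm⁻¹, so dᵢ ≈ 168.1790 mm.
Magnification m = dᵢ/dₒ = 168.1790/929 ≈ 0.18103.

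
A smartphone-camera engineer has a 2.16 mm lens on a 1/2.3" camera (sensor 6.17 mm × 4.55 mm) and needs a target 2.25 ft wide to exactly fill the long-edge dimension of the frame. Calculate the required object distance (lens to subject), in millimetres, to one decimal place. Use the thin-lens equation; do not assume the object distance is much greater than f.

W: 2.25 ft × 304.8 mm/ft = 685.80 mm.
Magnification m = w/W = dᵢ/dₒ; combined with 1/f = 1/dₒ + 1/dᵢ this gives dₒ = f·(1 + W/w).
dₒ = 2.16 mm × (1 + 685.8/6.17) = 2.16 × 112.1507 ≈ 242.246 mm.

242.2 mm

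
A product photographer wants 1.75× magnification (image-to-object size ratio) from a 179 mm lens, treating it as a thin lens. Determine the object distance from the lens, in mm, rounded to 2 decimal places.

281.29 mm

With m = dᵢ/dₒ and 1/f = 1/dₒ + 1/dᵢ, substituting dᵢ = m·dₒ gives 1/f = (1 + 1/m)/dₒ, hence dₒ = f·(1 + 1/m).
dₒ = 179 × (1 + 1/1.75) = 179 × 1.57143 ≈ 281.286 mm.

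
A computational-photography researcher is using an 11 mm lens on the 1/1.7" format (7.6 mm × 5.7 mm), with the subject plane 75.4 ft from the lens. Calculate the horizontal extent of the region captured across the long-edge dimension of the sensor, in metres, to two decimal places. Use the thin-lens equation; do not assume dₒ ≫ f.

dₒ: 75.4 ft × 304.8 mm/ft = 22981.92 mm.
Similar triangles through the lens centre give W/dₒ = w/dᵢ; with 1/f = 1/dₒ + 1/dᵢ this gives W = w·(dₒ − f)/f.
W = 7.6 mm × (22981.9 − 11) / 11 = 7.6 × 2088.2654 ≈ 15870.817 mm = 15.8708 m.

15.87 m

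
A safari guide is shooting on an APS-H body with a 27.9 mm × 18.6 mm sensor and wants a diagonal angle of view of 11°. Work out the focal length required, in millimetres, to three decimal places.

174.120 mm

Sensor diagonal = √(27.9² + 18.6²) = √1124.3700 ≈ 33.5316 mm.
From α = 2·arctan(d/2f) we get f = d / (2·tan(α/2)).
With d = 33.5316 mm and α/2 = 5.5°, tan(α/2) ≈ 0.09629, so f ≈ 33.5316 / 0.19258 ≈ 174.1196 mm.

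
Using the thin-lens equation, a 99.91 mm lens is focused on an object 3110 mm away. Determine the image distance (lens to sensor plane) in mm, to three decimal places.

1/dᵢ = 1/f − 1/dₒ = 1/99.91 − 1/3110 = 0.0096875 mm⁻¹.
dᵢ = 1/0.0096875 ≈ 103.2262 mm.

103.226 mm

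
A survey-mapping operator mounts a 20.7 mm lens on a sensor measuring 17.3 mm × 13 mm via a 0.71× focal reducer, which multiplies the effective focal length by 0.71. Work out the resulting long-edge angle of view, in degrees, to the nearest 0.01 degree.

60.96°

Effective focal length f = 20.7 × 0.71 = 14.697 mm.
α = 2·arctan(17.3 / (2 × 14.697)) = 2·arctan(0.58856) ≈ 60.9583°.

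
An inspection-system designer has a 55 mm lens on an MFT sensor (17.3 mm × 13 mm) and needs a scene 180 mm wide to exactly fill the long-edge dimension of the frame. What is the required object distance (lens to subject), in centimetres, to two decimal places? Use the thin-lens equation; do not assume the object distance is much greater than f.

Magnification m = w/W = dᵢ/dₒ; combined with 1/f = 1/dₒ + 1/dᵢ this gives dₒ = f·(1 + W/w).
dₒ = 55 mm × (1 + 180/17.3) = 55 × 11.4046 ≈ 627.254 mm = 62.7254 cm.

62.73 cm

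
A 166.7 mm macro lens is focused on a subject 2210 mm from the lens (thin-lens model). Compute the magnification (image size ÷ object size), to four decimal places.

0.0816×

Thin lens: 1/f = 1/dₒ + 1/dᵢ → 1/dᵢ = 1/166.7 − 1/2210 = 0.0055463 mm⁻¹, so dᵢ ≈ 180.3000 mm.
Magnification m = dᵢ/dₒ = 180.3000/2210 ≈ 0.08158.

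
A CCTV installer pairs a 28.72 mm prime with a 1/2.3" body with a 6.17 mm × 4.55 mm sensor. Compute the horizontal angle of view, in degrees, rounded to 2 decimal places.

Angle of view α = 2·arctan(w/2f) with w = 6.17 mm and f = 28.72 mm.
w/2f = 0.10742; arctan(0.10742) ≈ 6.1310°, so α ≈ 12.2620°.

12.26°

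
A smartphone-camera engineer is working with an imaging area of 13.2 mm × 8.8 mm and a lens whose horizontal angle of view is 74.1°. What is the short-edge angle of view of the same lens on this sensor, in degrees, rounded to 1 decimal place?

From the horizontal AOV: f = 13.2 / (2·tan(37.05°)) = 13.2 / 1.50985 ≈ 8.7426 mm.
Short-edge AOV = 2·arctan(8.8 / (2 × 8.7426)) = 2·arctan(0.50328) ≈ 53.4306°.

53.4°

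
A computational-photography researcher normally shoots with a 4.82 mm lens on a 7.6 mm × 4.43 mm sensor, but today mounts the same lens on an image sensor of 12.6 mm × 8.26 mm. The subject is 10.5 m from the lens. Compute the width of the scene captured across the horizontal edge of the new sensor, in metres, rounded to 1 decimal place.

The focal length stays 4.82 mm; the relevant sensor dimension is now w = 12.6 mm. Object distance dₒ = 10.5 m = 10500 mm.
Thin-lens field width W = w·(dₒ − f)/f = 12.6 × (10500 − 4.82)/4.82 ≈ 27435.533 mm = 27.4355 m.

27.4 m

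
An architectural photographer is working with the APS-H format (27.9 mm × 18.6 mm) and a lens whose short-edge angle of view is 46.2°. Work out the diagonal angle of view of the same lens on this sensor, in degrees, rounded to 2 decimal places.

From the short-edge AOV: f = 18.6 / (2·tan(23.1°)) = 18.6 / 0.85307 ≈ 21.8035 mm.
Sensor diagonal = √(27.9² + 18.6²) = √1124.3700 ≈ 33.5316 mm.
Diagonal AOV = 2·arctan(33.5316 / (2 × 21.8035)) = 2·arctan(0.76895) ≈ 75.1169°.

75.12°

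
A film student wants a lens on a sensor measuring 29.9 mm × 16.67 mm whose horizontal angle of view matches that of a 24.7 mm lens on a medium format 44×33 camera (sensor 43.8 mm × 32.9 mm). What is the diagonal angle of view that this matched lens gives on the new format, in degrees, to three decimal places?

Equal horizontal AOV ⇒ f₂ = f₁ · 29.9/43.8 = 24.7 × 0.68265 ≈ 16.8614 mm.
Sensor diagonal = √(29.9² + 16.67²) = √1171.8989 ≈ 34.2330 mm.
Diagonal AOV on the new format = 2·arctan(34.2330 / (2 × 16.8614)) = 2·arctan(1.01513) ≈ 90.8603°.

90.860°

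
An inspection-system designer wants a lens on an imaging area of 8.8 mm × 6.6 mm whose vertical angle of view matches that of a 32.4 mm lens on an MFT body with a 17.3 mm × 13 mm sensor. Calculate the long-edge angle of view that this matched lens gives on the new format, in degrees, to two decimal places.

Equal vertical AOV ⇒ f₂ = f₁ · 6.6/13 = 32.4 × 0.50769 ≈ 16.4492 mm.
Long-edge AOV on the new format = 2·arctan(8.8 / (2 × 16.4492)) = 2·arctan(0.26749) ≈ 29.9509°.

29.95°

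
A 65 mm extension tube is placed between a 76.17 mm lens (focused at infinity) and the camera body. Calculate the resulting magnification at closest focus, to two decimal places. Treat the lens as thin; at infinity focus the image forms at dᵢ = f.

The tube moves the image plane from f to f + e, so dᵢ = 76.17 + 65 = 141.17 mm. Focus is achieved when 1/f = 1/dₒ + 1/dᵢ, giving dₒ = 1/(1/f − 1/(f+e)).
Magnification m = dᵢ/dₒ = (f+e)·(1/f − 1/(f+e)) = e/f = 65/76.17 ≈ 0.8534.

0.85×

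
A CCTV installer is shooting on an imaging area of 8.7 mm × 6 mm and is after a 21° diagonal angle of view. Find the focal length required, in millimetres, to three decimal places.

Sensor diagonal = √(8.7² + 6²) = √111.6900 ≈ 10.5683 mm.
From α = 2·arctan(d/2f) we get f = d / (2·tan(α/2)).
With d = 10.5683 mm and α/2 = 10.5°, tan(α/2) ≈ 0.18534, so f ≈ 10.5683 / 0.37068 ≈ 28.5109 mm.

28.511 mm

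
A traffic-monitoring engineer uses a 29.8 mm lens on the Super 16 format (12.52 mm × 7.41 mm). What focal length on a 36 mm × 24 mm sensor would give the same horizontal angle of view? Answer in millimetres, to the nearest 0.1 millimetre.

Equal angle of view means equal width/f ratio, so f₂ = f₁ · (width₂/width₁) = 29.8 × 36/12.52.
f₂ = 29.8 × 2.87540 ≈ 85.687 mm.

85.7 mm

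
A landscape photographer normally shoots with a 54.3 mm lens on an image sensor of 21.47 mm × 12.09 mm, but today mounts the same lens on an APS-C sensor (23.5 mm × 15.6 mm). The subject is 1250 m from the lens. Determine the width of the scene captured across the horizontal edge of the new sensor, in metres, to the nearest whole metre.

The focal length stays 54.3 mm; the relevant sensor dimension is now w = 23.5 mm. Object distance dₒ = 1250 m = 1.25e+06 mm.
Thin-lens field width W = w·(dₒ − f)/f = 23.5 × (1.25e+06 − 54.3)/54.3 ≈ 540952.559 mm = 540.953 m.

541 m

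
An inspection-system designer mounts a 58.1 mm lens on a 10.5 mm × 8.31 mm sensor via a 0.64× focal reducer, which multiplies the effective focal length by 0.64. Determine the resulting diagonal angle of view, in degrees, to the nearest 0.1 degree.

Effective focal length f = 58.1 × 0.64 = 37.184 mm.
Sensor diagonal = √(10.5² + 8.31²) = √179.3061 ≈ 13.3905 mm.
α = 2·arctan(13.391 / (2 × 37.184)) = 2·arctan(0.18006) ≈ 20.4143°.

20.4°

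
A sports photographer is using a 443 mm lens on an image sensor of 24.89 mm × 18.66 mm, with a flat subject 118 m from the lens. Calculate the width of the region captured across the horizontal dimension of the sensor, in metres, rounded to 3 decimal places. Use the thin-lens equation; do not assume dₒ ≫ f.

6.605 m

dₒ: 118 m = 118000 mm.
Similar triangles through the lens centre give W/dₒ = w/dᵢ; with 1/f = 1/dₒ + 1/dᵢ this gives W = w·(dₒ − f)/f.
W = 24.89 mm × (118000 − 443) / 443 = 24.89 × 265.3657 ≈ 6604.952 mm = 6.60495 m.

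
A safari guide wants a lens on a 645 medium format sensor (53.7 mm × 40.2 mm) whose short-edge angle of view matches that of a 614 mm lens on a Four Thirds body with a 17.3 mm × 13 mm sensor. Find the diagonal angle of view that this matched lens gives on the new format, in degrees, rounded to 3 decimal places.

2.024°

Equal short-edge AOV ⇒ f₂ = f₁ · 40.2/13 = 614 × 3.09231 ≈ 1898.6769 mm.
Sensor diagonal = √(53.7² + 40.2²) = √4499.7300 ≈ 67.0800 mm.
Diagonal AOV on the new format = 2·arctan(67.0800 / (2 × 1898.6769)) = 2·arctan(0.01766) ≈ 2.0240°.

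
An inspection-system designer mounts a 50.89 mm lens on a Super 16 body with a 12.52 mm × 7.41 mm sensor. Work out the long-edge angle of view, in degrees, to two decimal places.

14.03°

Angle of view α = 2·arctan(w/2f) with w = 12.52 mm and f = 50.89 mm.
w/2f = 0.12301; arctan(0.12301) ≈ 7.0127°, so α ≈ 14.0255°.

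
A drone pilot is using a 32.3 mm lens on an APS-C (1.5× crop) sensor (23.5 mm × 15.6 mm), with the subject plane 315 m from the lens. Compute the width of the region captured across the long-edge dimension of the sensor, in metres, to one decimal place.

dₒ: 315 m = 315000 mm.
Similar triangles through the lens centre give W/dₒ = w/dᵢ; with 1/f = 1/dₒ + 1/dᵢ this gives W = w·(dₒ − f)/f.
W = 23.5 mm × (315000 − 32.3) / 32.3 = 23.5 × 9751.3220 ≈ 229156.067 mm = 229.156 m.

229.2 m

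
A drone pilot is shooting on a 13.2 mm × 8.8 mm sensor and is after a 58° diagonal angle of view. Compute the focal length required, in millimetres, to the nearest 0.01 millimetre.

14.31 mm

Sensor diagonal = √(13.2² + 8.8²) = √251.6800 ≈ 15.8644 mm.
From α = 2·arctan(d/2f) we get f = d / (2·tan(α/2)).
With d = 15.8644 mm and α/2 = 29°, tan(α/2) ≈ 0.55431, so f ≈ 15.8644 / 1.10862 ≈ 14.3101 mm.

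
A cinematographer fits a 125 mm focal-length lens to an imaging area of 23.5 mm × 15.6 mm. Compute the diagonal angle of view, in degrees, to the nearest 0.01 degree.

12.87°

Sensor diagonal = √(23.5² + 15.6²) = √795.6100 ≈ 28.2066 mm.
Angle of view α = 2·arctan(d/2f) with d = 28.2066 mm and f = 125 mm.
d/2f = 0.11283; arctan(0.11283) ≈ 6.4372°, so α ≈ 12.8745°.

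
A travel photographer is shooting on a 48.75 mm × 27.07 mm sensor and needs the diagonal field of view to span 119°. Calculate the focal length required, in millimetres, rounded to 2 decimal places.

Sensor diagonal = √(48.75² + 27.07²) = √3109.3474 ≈ 55.7615 mm.
From α = 2·arctan(d/2f) we get f = d / (2·tan(α/2)).
With d = 55.7615 mm and α/2 = 59.5°, tan(α/2) ≈ 1.69766, so f ≈ 55.7615 / 3.39533 ≈ 16.4230 mm.

16.42 mm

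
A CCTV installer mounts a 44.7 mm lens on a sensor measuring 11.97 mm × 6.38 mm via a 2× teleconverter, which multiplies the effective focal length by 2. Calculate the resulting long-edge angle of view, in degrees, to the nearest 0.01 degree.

Effective focal length f = 44.7 × 2 = 89.4 mm.
α = 2·arctan(11.97 / (2 × 89.4)) = 2·arctan(0.06695) ≈ 7.6601°.

7.66°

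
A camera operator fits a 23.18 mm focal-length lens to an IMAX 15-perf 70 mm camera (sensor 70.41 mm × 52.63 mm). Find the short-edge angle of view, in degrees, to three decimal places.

Angle of view α = 2·arctan(h/2f) with h = 52.63 mm and f = 23.18 mm.
h/2f = 1.13525; arctan(1.13525) ≈ 48.6243°, so α ≈ 97.2485°.

97.249°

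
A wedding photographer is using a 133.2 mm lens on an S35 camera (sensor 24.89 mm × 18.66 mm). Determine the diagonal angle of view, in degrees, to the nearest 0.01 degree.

Sensor diagonal = √(24.89² + 18.66²) = √967.7077 ≈ 31.1080 mm.
Angle of view α = 2·arctan(d/2f) with d = 31.1080 mm and f = 133.2 mm.
d/2f = 0.11677; arctan(0.11677) ≈ 6.6604°, so α ≈ 13.3207°.

13.32°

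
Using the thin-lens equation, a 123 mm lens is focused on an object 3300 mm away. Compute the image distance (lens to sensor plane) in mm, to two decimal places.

127.76 mm

1/dᵢ = 1/f − 1/dₒ = 1/123 − 1/3300 = 0.0078271 mm⁻¹.
dᵢ = 1/0.0078271 ≈ 127.7620 mm.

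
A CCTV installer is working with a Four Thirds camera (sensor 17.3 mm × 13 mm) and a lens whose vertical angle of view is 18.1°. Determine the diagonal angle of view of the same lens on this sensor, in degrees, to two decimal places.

29.70°

From the vertical AOV: f = 13 / (2·tan(9.05°)) = 13 / 0.31856 ≈ 40.8089 mm.
Sensor diagonal = √(17.3² + 13²) = √468.2900 ≈ 21.6400 mm.
Diagonal AOV = 2·arctan(21.6400 / (2 × 40.8089)) = 2·arctan(0.26514) ≈ 29.6993°.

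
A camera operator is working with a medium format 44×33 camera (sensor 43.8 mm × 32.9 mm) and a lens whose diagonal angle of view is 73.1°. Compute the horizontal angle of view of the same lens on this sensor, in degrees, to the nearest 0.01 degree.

61.31°

Sensor diagonal = √(43.8² + 32.9²) = √3000.8500 ≈ 54.7800 mm.
From the diagonal AOV: f = 54.7800 / (2·tan(36.55°)) = 54.7800 / 1.48262 ≈ 36.9480 mm.
Horizontal AOV = 2·arctan(43.8 / (2 × 36.9480)) = 2·arctan(0.59273) ≈ 61.3126°.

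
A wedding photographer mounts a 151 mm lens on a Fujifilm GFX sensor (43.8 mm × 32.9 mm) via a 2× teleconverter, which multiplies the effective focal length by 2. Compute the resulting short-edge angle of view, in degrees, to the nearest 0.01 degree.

Effective focal length f = 151 × 2 = 302 mm.
α = 2·arctan(32.9 / (2 × 302)) = 2·arctan(0.05447) ≈ 6.2357°.

6.24°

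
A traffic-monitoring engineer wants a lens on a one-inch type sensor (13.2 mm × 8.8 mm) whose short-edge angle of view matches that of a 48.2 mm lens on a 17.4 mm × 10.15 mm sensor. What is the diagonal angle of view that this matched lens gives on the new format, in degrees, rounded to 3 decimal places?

Equal short-edge AOV ⇒ f₂ = f₁ · 8.8/10.15 = 48.2 × 0.86700 ≈ 41.7892 mm.
Sensor diagonal = √(13.2² + 8.8²) = √251.6800 ≈ 15.8644 mm.
Diagonal AOV on the new format = 2·arctan(15.8644 / (2 × 41.7892)) = 2·arctan(0.18982) ≈ 21.4955°.

21.495°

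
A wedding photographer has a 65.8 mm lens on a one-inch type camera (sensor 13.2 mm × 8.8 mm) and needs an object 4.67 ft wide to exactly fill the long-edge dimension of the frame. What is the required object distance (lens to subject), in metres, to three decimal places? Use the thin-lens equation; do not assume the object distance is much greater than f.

7.161 m

W: 4.67 ft × 304.8 mm/ft = 1423.42 mm.
Magnification m = w/W = dᵢ/dₒ; combined with 1/f = 1/dₒ + 1/dᵢ this gives dₒ = f·(1 + W/w).
dₒ = 65.8 mm × (1 + 1423.42/13.2) = 65.8 × 108.8345 ≈ 7161.313 mm = 7.16131 m.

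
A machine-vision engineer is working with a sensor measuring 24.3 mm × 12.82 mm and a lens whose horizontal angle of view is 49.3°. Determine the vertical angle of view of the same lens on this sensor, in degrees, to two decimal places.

From the horizontal AOV: f = 24.3 / (2·tan(24.65°)) = 24.3 / 0.91778 ≈ 26.4768 mm.
Vertical AOV = 2·arctan(12.82 / (2 × 26.4768)) = 2·arctan(0.24210) ≈ 27.2187°.

27.22°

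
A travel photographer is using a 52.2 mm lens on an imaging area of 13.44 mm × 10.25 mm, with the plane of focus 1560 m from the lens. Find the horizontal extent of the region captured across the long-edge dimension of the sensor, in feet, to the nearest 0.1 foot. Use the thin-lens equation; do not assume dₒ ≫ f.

dₒ: 1560 m = 1.56e+06 mm.
Similar triangles through the lens centre give W/dₒ = w/dᵢ; with 1/f = 1/dₒ + 1/dᵢ this gives W = w·(dₒ − f)/f.
W = 13.44 mm × (1.56e+06 − 52.2) / 52.2 = 13.44 × 29884.0575 ≈ 401641.732 mm = 401641.732/304.8 ft = 1317.72 ft.

1317.7 ft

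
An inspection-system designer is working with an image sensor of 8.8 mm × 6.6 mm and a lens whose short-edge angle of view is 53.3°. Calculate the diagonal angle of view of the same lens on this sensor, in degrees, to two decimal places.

From the short-edge AOV: f = 6.6 / (2·tan(26.65°)) = 6.6 / 1.00371 ≈ 6.5756 mm.
Sensor diagonal = √(8.8² + 6.6²) = √121.0000 ≈ 11.0000 mm.
Diagonal AOV = 2·arctan(11.0000 / (2 × 6.5756)) = 2·arctan(0.83642) ≈ 79.8199°.

79.82°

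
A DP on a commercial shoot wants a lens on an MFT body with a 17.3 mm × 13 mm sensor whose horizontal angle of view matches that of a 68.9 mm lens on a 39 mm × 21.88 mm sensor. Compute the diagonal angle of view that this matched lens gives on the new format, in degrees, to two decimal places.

38.99°

Equal horizontal AOV ⇒ f₂ = f₁ · 17.3/39 = 68.9 × 0.44359 ≈ 30.5633 mm.
Sensor diagonal = √(17.3² + 13²) = √468.2900 ≈ 21.6400 mm.
Diagonal AOV on the new format = 2·arctan(21.6400 / (2 × 30.5633)) = 2·arctan(0.35402) ≈ 38.9899°.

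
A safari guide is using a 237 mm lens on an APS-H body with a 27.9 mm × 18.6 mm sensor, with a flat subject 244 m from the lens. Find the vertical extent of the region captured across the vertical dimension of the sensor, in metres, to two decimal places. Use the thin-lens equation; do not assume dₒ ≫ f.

19.13 m

dₒ: 244 m = 244000 mm.
Similar triangles through the lens centre give W/dₒ = h/dᵢ; with 1/f = 1/dₒ + 1/dᵢ this gives W = h·(dₒ − f)/f.
W = 18.6 mm × (244000 − 237) / 237 = 18.6 × 1028.5359 ≈ 19130.767 mm = 19.1308 m.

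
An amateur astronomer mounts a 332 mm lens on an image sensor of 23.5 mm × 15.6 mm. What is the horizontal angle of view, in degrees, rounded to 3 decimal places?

Angle of view α = 2·arctan(w/2f) with w = 23.5 mm and f = 332 mm.
w/2f = 0.03539; arctan(0.03539) ≈ 2.0269°, so α ≈ 4.0539°.

4.054°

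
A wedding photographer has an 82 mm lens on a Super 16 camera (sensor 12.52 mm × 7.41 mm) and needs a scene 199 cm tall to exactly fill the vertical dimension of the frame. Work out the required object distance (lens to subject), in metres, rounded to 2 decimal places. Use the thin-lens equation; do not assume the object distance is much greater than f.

22.10 m

W: 199 cm = 1990 mm.
Magnification m = h/W = dᵢ/dₒ; combined with 1/f = 1/dₒ + 1/dᵢ this gives dₒ = f·(1 + W/h).
dₒ = 82 mm × (1 + 1990/7.41) = 82 × 269.5560 ≈ 22103.592 mm = 22.1036 m.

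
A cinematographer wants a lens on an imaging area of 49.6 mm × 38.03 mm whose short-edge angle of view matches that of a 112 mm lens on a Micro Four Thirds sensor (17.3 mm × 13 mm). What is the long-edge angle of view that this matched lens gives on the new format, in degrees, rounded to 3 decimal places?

Equal short-edge AOV ⇒ f₂ = f₁ · 38.03/13 = 112 × 2.92538 ≈ 327.6431 mm.
Long-edge AOV on the new format = 2·arctan(49.6 / (2 × 327.6431)) = 2·arctan(0.07569) ≈ 8.6572°.

8.657°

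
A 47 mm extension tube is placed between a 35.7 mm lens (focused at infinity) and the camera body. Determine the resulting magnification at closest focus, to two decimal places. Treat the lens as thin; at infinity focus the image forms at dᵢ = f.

The tube moves the image plane from f to f + e, so dᵢ = 35.7 + 47 = 82.7 mm. Focus is achieved when 1/f = 1/dₒ + 1/dᵢ, giving dₒ = 1/(1/f − 1/(f+e)).
Magnification m = dᵢ/dₒ = (f+e)·(1/f − 1/(f+e)) = e/f = 47/35.7 ≈ 1.3165.

1.32×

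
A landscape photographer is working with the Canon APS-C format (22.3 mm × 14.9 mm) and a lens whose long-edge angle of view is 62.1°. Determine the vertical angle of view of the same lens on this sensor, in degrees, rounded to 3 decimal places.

From the long-edge AOV: f = 22.3 / (2·tan(31.05°)) = 22.3 / 1.20410 ≈ 18.5201 mm.
Vertical AOV = 2·arctan(14.9 / (2 × 18.5201)) = 2·arctan(0.40227) ≈ 43.8265°.

43.826°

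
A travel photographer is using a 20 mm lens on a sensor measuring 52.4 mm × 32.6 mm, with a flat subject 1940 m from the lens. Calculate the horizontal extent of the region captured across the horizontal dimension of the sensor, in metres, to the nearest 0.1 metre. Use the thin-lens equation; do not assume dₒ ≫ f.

dₒ: 1940 m = 1.94e+06 mm.
Similar triangles through the lens centre give W/dₒ = w/dᵢ; with 1/f = 1/dₒ + 1/dᵢ this gives W = w·(dₒ − f)/f.
W = 52.4 mm × (1.94e+06 − 20) / 20 = 52.4 × 96999.0000 ≈ 5082747.600 mm = 5082.75 m.

5082.7 m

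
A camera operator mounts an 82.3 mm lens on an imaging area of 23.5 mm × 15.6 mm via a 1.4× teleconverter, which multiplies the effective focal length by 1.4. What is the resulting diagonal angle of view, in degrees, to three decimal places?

Effective focal length f = 82.3 × 1.4 = 115.22 mm.
Sensor diagonal = √(23.5² + 15.6²) = √795.6100 ≈ 28.2066 mm.
α = 2·arctan(28.207 / (2 × 115.22)) = 2·arctan(0.12240) ≈ 13.9569°.

13.957°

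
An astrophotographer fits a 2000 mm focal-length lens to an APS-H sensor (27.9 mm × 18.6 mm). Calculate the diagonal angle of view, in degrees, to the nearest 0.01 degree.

0.96°

Sensor diagonal = √(27.9² + 18.6²) = √1124.3700 ≈ 33.5316 mm.
Angle of view α = 2·arctan(d/2f) with d = 33.5316 mm and f = 2000 mm.
d/2f = 0.00838; arctan(0.00838) ≈ 0.4803°, so α ≈ 0.9606°.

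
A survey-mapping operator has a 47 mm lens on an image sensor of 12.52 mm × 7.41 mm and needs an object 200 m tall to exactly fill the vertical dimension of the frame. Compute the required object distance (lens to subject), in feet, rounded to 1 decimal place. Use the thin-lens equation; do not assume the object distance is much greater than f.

4162.1 ft

W: 200 m = 200000 mm.
Magnification m = h/W = dᵢ/dₒ; combined with 1/f = 1/dₒ + 1/dᵢ this gives dₒ = f·(1 + W/h).
dₒ = 47 mm × (1 + 200000/7.41) = 47 × 26991.5533 ≈ 1268603.005 mm = 1268603.005/304.8 ft = 4162.08 ft.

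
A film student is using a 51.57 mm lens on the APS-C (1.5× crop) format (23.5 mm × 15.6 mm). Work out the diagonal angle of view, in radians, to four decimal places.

0.5339 rad

Sensor diagonal = √(23.5² + 15.6²) = √795.6100 ≈ 28.2066 mm.
Angle of view α = 2·arctan(d/2f) with d = 28.2066 mm and f = 51.57 mm.
d/2f = 0.27348; arctan(0.27348) ≈ 0.2670 rad, so α ≈ 0.5339 rad.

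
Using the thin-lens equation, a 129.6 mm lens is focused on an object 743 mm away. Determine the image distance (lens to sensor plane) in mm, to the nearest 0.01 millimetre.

156.98 mm

1/dᵢ = 1/f − 1/dₒ = 1/129.6 − 1/743 = 0.0063702 mm⁻¹.
dᵢ = 1/0.0063702 ≈ 156.9821 mm.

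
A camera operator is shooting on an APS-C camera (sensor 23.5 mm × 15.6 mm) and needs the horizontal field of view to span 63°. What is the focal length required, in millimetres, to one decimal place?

From α = 2·arctan(w/2f) we get f = w / (2·tan(α/2)).
With w = 23.5 mm and α/2 = 31.5°, tan(α/2) ≈ 0.61280, so f ≈ 23.5 / 1.22560 ≈ 19.1743 mm.

19.2 mm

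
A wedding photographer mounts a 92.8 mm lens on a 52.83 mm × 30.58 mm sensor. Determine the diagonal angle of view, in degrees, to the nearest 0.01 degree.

Sensor diagonal = √(52.83² + 30.58²) = √3726.1453 ≈ 61.0422 mm.
Angle of view α = 2·arctan(d/2f) with d = 61.0422 mm and f = 92.8 mm.
d/2f = 0.32889; arctan(0.32889) ≈ 18.2056°, so α ≈ 36.4111°.

36.41°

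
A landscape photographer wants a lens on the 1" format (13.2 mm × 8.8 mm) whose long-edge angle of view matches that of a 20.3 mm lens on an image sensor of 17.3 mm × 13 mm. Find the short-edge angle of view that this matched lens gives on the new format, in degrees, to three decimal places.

31.717°

Equal long-edge AOV ⇒ f₂ = f₁ · 13.2/17.3 = 20.3 × 0.76301 ≈ 15.4890 mm.
Short-edge AOV on the new format = 2·arctan(8.8 / (2 × 15.4890)) = 2·arctan(0.28407) ≈ 31.7168°.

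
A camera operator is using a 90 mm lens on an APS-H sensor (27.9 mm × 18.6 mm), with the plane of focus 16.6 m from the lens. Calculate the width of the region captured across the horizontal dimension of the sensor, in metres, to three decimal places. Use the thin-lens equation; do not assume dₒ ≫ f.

dₒ: 16.6 m = 16600 mm.
Similar triangles through the lens centre give W/dₒ = w/dᵢ; with 1/f = 1/dₒ + 1/dᵢ this gives W = w·(dₒ − f)/f.
W = 27.9 mm × (16600 − 90) / 90 = 27.9 × 183.4444 ≈ 5118.100 mm = 5.1181 m.

5.118 m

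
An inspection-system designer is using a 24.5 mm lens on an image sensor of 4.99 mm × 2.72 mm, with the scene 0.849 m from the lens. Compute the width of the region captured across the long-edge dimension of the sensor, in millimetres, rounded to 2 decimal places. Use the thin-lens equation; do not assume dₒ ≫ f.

dₒ: 0.849 m = 849 mm.
Similar triangles through the lens centre give W/dₒ = w/dᵢ; with 1/f = 1/dₒ + 1/dᵢ this gives W = w·(dₒ − f)/f.
W = 4.99 mm × (849 − 24.5) / 24.5 = 4.99 × 33.6531 ≈ 167.929 mm.

167.93 mm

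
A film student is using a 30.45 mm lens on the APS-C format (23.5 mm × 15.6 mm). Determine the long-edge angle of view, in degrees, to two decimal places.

42.20°

Angle of view α = 2·arctan(w/2f) with w = 23.5 mm and f = 30.45 mm.
w/2f = 0.38588; arctan(0.38588) ≈ 21.1005°, so α ≈ 42.2011°.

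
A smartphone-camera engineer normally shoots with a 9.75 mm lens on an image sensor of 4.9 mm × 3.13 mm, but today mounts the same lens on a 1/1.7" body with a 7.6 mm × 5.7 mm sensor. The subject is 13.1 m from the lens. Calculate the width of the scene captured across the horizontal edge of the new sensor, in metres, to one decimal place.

The focal length stays 9.75 mm; the relevant sensor dimension is now w = 7.6 mm. Object distance dₒ = 13.1 m = 13100 mm.
Thin-lens field width W = w·(dₒ − f)/f = 7.6 × (13100 − 9.75)/9.75 ≈ 10203.682 mm = 10.2037 m.

10.2 m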